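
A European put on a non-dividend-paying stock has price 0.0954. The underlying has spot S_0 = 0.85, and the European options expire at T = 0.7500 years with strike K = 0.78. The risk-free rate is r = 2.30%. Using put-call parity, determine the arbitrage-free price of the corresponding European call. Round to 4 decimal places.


Put-call parity: C - P = S_0 * exp(-qT) - K * exp(-rT).
S_0 * exp(-qT) = 0.8500 * 1.00000000 = 0.85000000
K * exp(-rT) = 0.7800 * 0.98289793 = 0.76666038
C = P + S*exp(-qT) - K*exp(-rT)
C = 0.0954 + 0.85000000 - 0.76666038 = 0.1787

Answer: Call price = 0.1787


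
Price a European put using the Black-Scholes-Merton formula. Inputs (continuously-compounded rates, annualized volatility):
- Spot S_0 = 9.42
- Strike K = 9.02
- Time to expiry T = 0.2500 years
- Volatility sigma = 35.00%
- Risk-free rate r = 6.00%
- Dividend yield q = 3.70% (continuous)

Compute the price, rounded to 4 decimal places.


Answer: Price = 0.4362

Derivation:
d1 = (ln(S/K) + (r - q + 0.5*sigma^2) * T) / (sigma * sqrt(T)) = 0.36830431
d2 = d1 - sigma * sqrt(T) = 0.19330431
exp(-rT) = 0.98511194; exp(-qT) = 0.99079265
P = K * exp(-rT) * N(-d2) - S_0 * exp(-qT) * N(-d1)
N(-d1) = 0.35632317; N(-d2) = 0.42336032
P = 9.0200 * 0.98511194 * 0.42336032 - 9.4200 * 0.99079265 * 0.35632317 = 0.4362


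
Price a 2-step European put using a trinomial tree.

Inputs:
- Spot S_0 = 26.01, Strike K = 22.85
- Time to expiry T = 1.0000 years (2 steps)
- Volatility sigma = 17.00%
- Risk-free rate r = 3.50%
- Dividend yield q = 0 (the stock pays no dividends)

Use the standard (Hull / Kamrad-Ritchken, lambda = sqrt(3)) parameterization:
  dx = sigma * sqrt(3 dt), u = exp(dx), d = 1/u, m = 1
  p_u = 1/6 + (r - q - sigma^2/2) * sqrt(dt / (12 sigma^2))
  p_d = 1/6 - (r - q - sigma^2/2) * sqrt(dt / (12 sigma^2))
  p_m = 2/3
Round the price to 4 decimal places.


dt = T/N = 0.500000; dx = sigma*sqrt(3*dt) = 0.208207
u = exp(dx) = 1.231468; d = 1/u = 0.812039
p_u = 0.191342, p_m = 0.666667, p_d = 0.141992
Discount per step: exp(-r*dt) = 0.982652
Stock lattice S(k, j) with j the centered position index:
  k=0: S(0,+0) = 26.0100
  k=1: S(1,-1) = 21.1211; S(1,+0) = 26.0100; S(1,+1) = 32.0305
  k=2: S(2,-2) = 17.1512; S(2,-1) = 21.1211; S(2,+0) = 26.0100; S(2,+1) = 32.0305; S(2,+2) = 39.4445
Terminal payoffs V(N, j) = max(K - S_T, 0):
  V(2,-2) = 5.698805; V(2,-1) = 1.728860; V(2,+0) = 0.000000; V(2,+1) = 0.000000; V(2,+2) = 0.000000
Backward induction: V(k, j) = exp(-r*dt) * [p_u * V(k+1, j+1) + p_m * V(k+1, j) + p_d * V(k+1, j-1)]
  V(1,-1) = exp(-r*dt) * [p_u*0.000000 + p_m*1.728860 + p_d*5.698805] = 1.927724
  V(1,+0) = exp(-r*dt) * [p_u*0.000000 + p_m*0.000000 + p_d*1.728860] = 0.241225
  V(1,+1) = exp(-r*dt) * [p_u*0.000000 + p_m*0.000000 + p_d*0.000000] = 0.000000
  V(0,+0) = exp(-r*dt) * [p_u*0.000000 + p_m*0.241225 + p_d*1.927724] = 0.426999

Answer: Price = V(0,0) = 0.4270


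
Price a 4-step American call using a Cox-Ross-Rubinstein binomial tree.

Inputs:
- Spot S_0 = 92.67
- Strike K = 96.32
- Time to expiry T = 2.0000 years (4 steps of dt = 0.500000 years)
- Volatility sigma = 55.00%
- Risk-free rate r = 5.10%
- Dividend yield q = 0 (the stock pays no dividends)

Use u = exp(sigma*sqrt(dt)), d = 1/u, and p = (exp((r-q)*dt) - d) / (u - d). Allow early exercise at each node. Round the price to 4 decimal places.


Answer: Price = V(0,0) = 29.0515

Derivation:
dt = T/N = 0.500000
u = exp(sigma*sqrt(dt)) = 1.475370; d = 1/u = 0.677796
p = (exp((r-q)*dt) - d) / (u - d) = 0.436363
Discount per step: exp(-r*dt) = 0.974822
Stock lattice S(k, i) with i counting down-moves:
  k=0: S(0,0) = 92.6700
  k=1: S(1,0) = 136.7225; S(1,1) = 62.8114
  k=2: S(2,0) = 201.7163; S(2,1) = 92.6700; S(2,2) = 42.5733
  k=3: S(3,0) = 297.6062; S(3,1) = 136.7225; S(3,2) = 62.8114; S(3,3) = 28.8560
  k=4: S(4,0) = 439.0792; S(4,1) = 201.7163; S(4,2) = 92.6700; S(4,3) = 42.5733; S(4,4) = 19.5585
Terminal payoffs V(N, i) = max(S_T - K, 0):
  V(4,0) = 342.759159; V(4,1) = 105.396300; V(4,2) = 0.000000; V(4,3) = 0.000000; V(4,4) = 0.000000
Backward induction: V(k, i) = exp(-r*dt) * [p * V(k+1, i) + (1-p) * V(k+1, i+1)]; then take max(V_cont, immediate exercise) for American.
  V(3,0) = exp(-r*dt) * [p*342.759159 + (1-p)*105.396300] = 203.711263; exercise = 201.286155; V(3,0) = max -> 203.711263
  V(3,1) = exp(-r*dt) * [p*105.396300 + (1-p)*0.000000] = 44.833113; exercise = 40.402527; V(3,1) = max -> 44.833113
  V(3,2) = exp(-r*dt) * [p*0.000000 + (1-p)*0.000000] = 0.000000; exercise = 0.000000; V(3,2) = max -> 0.000000
  V(3,3) = exp(-r*dt) * [p*0.000000 + (1-p)*0.000000] = 0.000000; exercise = 0.000000; V(3,3) = max -> 0.000000
  V(2,0) = exp(-r*dt) * [p*203.711263 + (1-p)*44.833113] = 111.287360; exercise = 105.396300; V(2,0) = max -> 111.287360
  V(2,1) = exp(-r*dt) * [p*44.833113 + (1-p)*0.000000] = 19.070955; exercise = 0.000000; V(2,1) = max -> 19.070955
  V(2,2) = exp(-r*dt) * [p*0.000000 + (1-p)*0.000000] = 0.000000; exercise = 0.000000; V(2,2) = max -> 0.000000
  V(1,0) = exp(-r*dt) * [p*111.287360 + (1-p)*19.070955] = 57.817488; exercise = 40.402527; V(1,0) = max -> 57.817488
  V(1,1) = exp(-r*dt) * [p*19.070955 + (1-p)*0.000000] = 8.112337; exercise = 0.000000; V(1,1) = max -> 8.112337
  V(0,0) = exp(-r*dt) * [p*57.817488 + (1-p)*8.112337] = 29.051493; exercise = 0.000000; V(0,0) = max -> 29.051493


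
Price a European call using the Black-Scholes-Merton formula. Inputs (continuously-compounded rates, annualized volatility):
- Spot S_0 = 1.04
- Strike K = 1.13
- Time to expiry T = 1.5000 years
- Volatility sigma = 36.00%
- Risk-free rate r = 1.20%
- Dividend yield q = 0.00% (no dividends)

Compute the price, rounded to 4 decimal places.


Answer: Price = 0.1546

Derivation:
d1 = (ln(S/K) + (r - q + 0.5*sigma^2) * T) / (sigma * sqrt(T)) = 0.07303807
d2 = d1 - sigma * sqrt(T) = -0.36787008
exp(-rT) = 0.98216103; exp(-qT) = 1.00000000
C = S_0 * exp(-qT) * N(d1) - K * exp(-rT) * N(d2)
N(d1) = 0.52911209; N(d2) = 0.35648505
C = 1.0400 * 1.00000000 * 0.52911209 - 1.1300 * 0.98216103 * 0.35648505 = 0.1546


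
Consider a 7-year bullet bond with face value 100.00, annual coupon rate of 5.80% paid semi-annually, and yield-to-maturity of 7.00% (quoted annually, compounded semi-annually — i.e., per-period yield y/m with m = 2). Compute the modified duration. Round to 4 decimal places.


Coupon per period c = face * coupon_rate / m = 2.900000
Periods per year m = 2; per-period yield y/m = 0.035000
Number of cashflows N = 14
Cashflows (t years, CF_t, discount factor 1/(1+y/m)^(m*t), PV):
  t = 0.5000: CF_t = 2.900000, DF = 0.966184, PV = 2.801932
  t = 1.0000: CF_t = 2.900000, DF = 0.933511, PV = 2.707181
  t = 1.5000: CF_t = 2.900000, DF = 0.901943, PV = 2.615634
  t = 2.0000: CF_t = 2.900000, DF = 0.871442, PV = 2.527182
  t = 2.5000: CF_t = 2.900000, DF = 0.841973, PV = 2.441722
  t = 3.0000: CF_t = 2.900000, DF = 0.813501, PV = 2.359152
  t = 3.5000: CF_t = 2.900000, DF = 0.785991, PV = 2.279374
  t = 4.0000: CF_t = 2.900000, DF = 0.759412, PV = 2.202294
  t = 4.5000: CF_t = 2.900000, DF = 0.733731, PV = 2.127820
  t = 5.0000: CF_t = 2.900000, DF = 0.708919, PV = 2.055865
  t = 5.5000: CF_t = 2.900000, DF = 0.684946, PV = 1.986343
  t = 6.0000: CF_t = 2.900000, DF = 0.661783, PV = 1.919172
  t = 6.5000: CF_t = 2.900000, DF = 0.639404, PV = 1.854272
  t = 7.0000: CF_t = 102.900000, DF = 0.617782, PV = 63.569746
Price P = sum_t PV_t = 93.447688
First compute Macaulay numerator sum_t t * PV_t:
  t * PV_t at t = 0.5000: 1.400966
  t * PV_t at t = 1.0000: 2.707181
  t * PV_t at t = 1.5000: 3.923451
  t * PV_t at t = 2.0000: 5.054365
  t * PV_t at t = 2.5000: 6.104305
  t * PV_t at t = 3.0000: 7.077456
  t * PV_t at t = 3.5000: 7.977808
  t * PV_t at t = 4.0000: 8.809174
  t * PV_t at t = 4.5000: 9.575189
  t * PV_t at t = 5.0000: 10.279323
  t * PV_t at t = 5.5000: 10.924884
  t * PV_t at t = 6.0000: 11.515029
  t * PV_t at t = 6.5000: 12.052768
  t * PV_t at t = 7.0000: 444.988224
Macaulay duration D = 542.390124 / 93.447688 = 5.804211
Modified duration = D / (1 + y/m) = 5.804211 / (1 + 0.035000) = 5.607934

Answer: Modified duration = 5.6079


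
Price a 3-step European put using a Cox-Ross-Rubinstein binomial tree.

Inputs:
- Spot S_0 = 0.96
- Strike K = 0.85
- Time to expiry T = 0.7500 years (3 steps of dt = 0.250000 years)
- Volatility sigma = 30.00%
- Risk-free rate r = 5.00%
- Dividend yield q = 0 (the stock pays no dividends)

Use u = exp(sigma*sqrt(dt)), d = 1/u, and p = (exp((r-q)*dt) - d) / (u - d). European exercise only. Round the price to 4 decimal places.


dt = T/N = 0.250000
u = exp(sigma*sqrt(dt)) = 1.161834; d = 1/u = 0.860708
p = (exp((r-q)*dt) - d) / (u - d) = 0.504342
Discount per step: exp(-r*dt) = 0.987578
Stock lattice S(k, i) with i counting down-moves:
  k=0: S(0,0) = 0.9600
  k=1: S(1,0) = 1.1154; S(1,1) = 0.8263
  k=2: S(2,0) = 1.2959; S(2,1) = 0.9600; S(2,2) = 0.7112
  k=3: S(3,0) = 1.5056; S(3,1) = 1.1154; S(3,2) = 0.8263; S(3,3) = 0.6121
Terminal payoffs V(N, i) = max(K - S_T, 0):
  V(3,0) = 0.000000; V(3,1) = 0.000000; V(3,2) = 0.023720; V(3,3) = 0.237877
Backward induction: V(k, i) = exp(-r*dt) * [p * V(k+1, i) + (1-p) * V(k+1, i+1)].
  V(2,0) = exp(-r*dt) * [p*0.000000 + (1-p)*0.000000] = 0.000000
  V(2,1) = exp(-r*dt) * [p*0.000000 + (1-p)*0.023720] = 0.011611
  V(2,2) = exp(-r*dt) * [p*0.023720 + (1-p)*0.237877] = 0.128256
  V(1,0) = exp(-r*dt) * [p*0.000000 + (1-p)*0.011611] = 0.005684
  V(1,1) = exp(-r*dt) * [p*0.011611 + (1-p)*0.128256] = 0.068565
  V(0,0) = exp(-r*dt) * [p*0.005684 + (1-p)*0.068565] = 0.036393

Answer: Price = V(0,0) = 0.0364


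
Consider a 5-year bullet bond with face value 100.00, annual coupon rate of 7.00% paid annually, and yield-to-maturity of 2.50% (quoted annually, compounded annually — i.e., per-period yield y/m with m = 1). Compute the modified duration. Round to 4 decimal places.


Answer: Modified duration = 4.3403

Derivation:
Coupon per period c = face * coupon_rate / m = 7.000000
Periods per year m = 1; per-period yield y/m = 0.025000
Number of cashflows N = 5
Cashflows (t years, CF_t, discount factor 1/(1+y/m)^(m*t), PV):
  t = 1.0000: CF_t = 7.000000, DF = 0.975610, PV = 6.829268
  t = 2.0000: CF_t = 7.000000, DF = 0.951814, PV = 6.662701
  t = 3.0000: CF_t = 7.000000, DF = 0.928599, PV = 6.500196
  t = 4.0000: CF_t = 7.000000, DF = 0.905951, PV = 6.341655
  t = 5.0000: CF_t = 107.000000, DF = 0.883854, PV = 94.572409
Price P = sum_t PV_t = 120.906228
First compute Macaulay numerator sum_t t * PV_t:
  t * PV_t at t = 1.0000: 6.829268
  t * PV_t at t = 2.0000: 13.325402
  t * PV_t at t = 3.0000: 19.500588
  t * PV_t at t = 4.0000: 25.366618
  t * PV_t at t = 5.0000: 472.862044
Macaulay duration D = 537.883919 / 120.906228 = 4.448769
Modified duration = D / (1 + y/m) = 4.448769 / (1 + 0.025000) = 4.340263


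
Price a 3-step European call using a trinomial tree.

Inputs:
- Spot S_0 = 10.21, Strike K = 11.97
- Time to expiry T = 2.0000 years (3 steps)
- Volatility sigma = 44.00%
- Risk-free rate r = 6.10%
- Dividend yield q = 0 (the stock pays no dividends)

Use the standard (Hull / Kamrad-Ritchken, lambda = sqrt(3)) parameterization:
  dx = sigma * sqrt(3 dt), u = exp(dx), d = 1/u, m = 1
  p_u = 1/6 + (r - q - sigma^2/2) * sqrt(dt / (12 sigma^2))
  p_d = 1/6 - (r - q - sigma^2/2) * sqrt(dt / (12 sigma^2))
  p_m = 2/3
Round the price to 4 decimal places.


dt = T/N = 0.666667; dx = sigma*sqrt(3*dt) = 0.622254
u = exp(dx) = 1.863123; d = 1/u = 0.536733
p_u = 0.147489, p_m = 0.666667, p_d = 0.185844
Discount per step: exp(-r*dt) = 0.960149
Stock lattice S(k, j) with j the centered position index:
  k=0: S(0,+0) = 10.2100
  k=1: S(1,-1) = 5.4800; S(1,+0) = 10.2100; S(1,+1) = 19.0225
  k=2: S(2,-2) = 2.9413; S(2,-1) = 5.4800; S(2,+0) = 10.2100; S(2,+1) = 19.0225; S(2,+2) = 35.4412
  k=3: S(3,-3) = 1.5787; S(3,-2) = 2.9413; S(3,-1) = 5.4800; S(3,+0) = 10.2100; S(3,+1) = 19.0225; S(3,+2) = 35.4412; S(3,+3) = 66.0313
Terminal payoffs V(N, j) = max(S_T - K, 0):
  V(3,-3) = 0.000000; V(3,-2) = 0.000000; V(3,-1) = 0.000000; V(3,+0) = 0.000000; V(3,+1) = 7.052483; V(3,+2) = 23.471221; V(3,+3) = 54.061344
Backward induction: V(k, j) = exp(-r*dt) * [p_u * V(k+1, j+1) + p_m * V(k+1, j) + p_d * V(k+1, j-1)]
  V(2,-2) = exp(-r*dt) * [p_u*0.000000 + p_m*0.000000 + p_d*0.000000] = 0.000000
  V(2,-1) = exp(-r*dt) * [p_u*0.000000 + p_m*0.000000 + p_d*0.000000] = 0.000000
  V(2,+0) = exp(-r*dt) * [p_u*7.052483 + p_m*0.000000 + p_d*0.000000] = 0.998713
  V(2,+1) = exp(-r*dt) * [p_u*23.471221 + p_m*7.052483 + p_d*0.000000] = 7.838085
  V(2,+2) = exp(-r*dt) * [p_u*54.061344 + p_m*23.471221 + p_d*7.052483] = 23.938055
  V(1,-1) = exp(-r*dt) * [p_u*0.998713 + p_m*0.000000 + p_d*0.000000] = 0.141429
  V(1,+0) = exp(-r*dt) * [p_u*7.838085 + p_m*0.998713 + p_d*0.000000] = 1.749238
  V(1,+1) = exp(-r*dt) * [p_u*23.938055 + p_m*7.838085 + p_d*0.998713] = 8.585266
  V(0,+0) = exp(-r*dt) * [p_u*8.585266 + p_m*1.749238 + p_d*0.141429] = 2.360695

Answer: Price = V(0,0) = 2.3607


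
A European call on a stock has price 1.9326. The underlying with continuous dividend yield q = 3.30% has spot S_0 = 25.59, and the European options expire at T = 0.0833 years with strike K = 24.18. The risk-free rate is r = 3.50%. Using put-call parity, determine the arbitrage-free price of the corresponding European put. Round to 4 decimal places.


Put-call parity: C - P = S_0 * exp(-qT) - K * exp(-rT).
S_0 * exp(-qT) = 25.5900 * 0.99725487 = 25.51975225
K * exp(-rT) = 24.1800 * 0.99708875 = 24.10960588
P = C - S*exp(-qT) + K*exp(-rT)
P = 1.9326 - 25.51975225 + 24.10960588 = 0.5225

Answer: Put price = 0.5225


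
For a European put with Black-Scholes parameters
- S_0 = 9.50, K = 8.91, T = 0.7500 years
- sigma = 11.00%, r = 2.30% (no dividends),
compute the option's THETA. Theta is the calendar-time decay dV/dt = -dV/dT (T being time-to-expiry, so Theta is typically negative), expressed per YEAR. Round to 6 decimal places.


Answer: Theta = -0.117987

Derivation:
d1 = 0.9017692337; d2 = 0.8065064393
phi(d1) = 0.2656614810; exp(-qT) = 1.0000000000; exp(-rT) = 0.9828979294
Theta = -S*exp(-qT)*phi(d1)*sigma/(2*sqrt(T)) + r*K*exp(-rT)*N(-d2) - q*S*exp(-qT)*N(-d1)
N(-d1) = 0.1835897332; N(-d2) = 0.2099754483; sqrt(T) = 0.8660254038
Term 1 = -9.5000 * 1.0000000000 * 0.2656614810 * 0.1100 / (2 * 0.8660254038) = -0.1602818153
Term 2 = 0.0230 * 8.9100 * 0.9828979294 * 0.2099754483 = 0.0422943619
Term 3 = 0 (no dividend yield, q = 0)
Theta = -0.1602818153 + (0.0422943619) + (0.0000000000) = -0.117987


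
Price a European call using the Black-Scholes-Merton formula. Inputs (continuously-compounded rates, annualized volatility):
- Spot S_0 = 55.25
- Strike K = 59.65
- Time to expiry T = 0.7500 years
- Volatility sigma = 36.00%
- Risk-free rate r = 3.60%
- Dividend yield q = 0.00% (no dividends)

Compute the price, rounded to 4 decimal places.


Answer: Price = 5.7007

Derivation:
d1 = (ln(S/K) + (r - q + 0.5*sigma^2) * T) / (sigma * sqrt(T)) = -0.00329028
d2 = d1 - sigma * sqrt(T) = -0.31505943
exp(-rT) = 0.97336124; exp(-qT) = 1.00000000
C = S_0 * exp(-qT) * N(d1) - K * exp(-rT) * N(d2)
N(d1) = 0.49868737; N(d2) = 0.37635827
C = 55.2500 * 1.00000000 * 0.49868737 - 59.6500 * 0.97336124 * 0.37635827 = 5.7007


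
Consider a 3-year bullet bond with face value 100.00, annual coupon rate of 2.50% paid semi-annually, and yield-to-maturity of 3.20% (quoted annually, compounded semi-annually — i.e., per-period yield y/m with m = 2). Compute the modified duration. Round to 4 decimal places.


Answer: Modified duration = 2.8620

Derivation:
Coupon per period c = face * coupon_rate / m = 1.250000
Periods per year m = 2; per-period yield y/m = 0.016000
Number of cashflows N = 6
Cashflows (t years, CF_t, discount factor 1/(1+y/m)^(m*t), PV):
  t = 0.5000: CF_t = 1.250000, DF = 0.984252, PV = 1.230315
  t = 1.0000: CF_t = 1.250000, DF = 0.968752, PV = 1.210940
  t = 1.5000: CF_t = 1.250000, DF = 0.953496, PV = 1.191870
  t = 2.0000: CF_t = 1.250000, DF = 0.938480, PV = 1.173100
  t = 2.5000: CF_t = 1.250000, DF = 0.923701, PV = 1.154626
  t = 3.0000: CF_t = 101.250000, DF = 0.909155, PV = 92.051906
Price P = sum_t PV_t = 98.012757
First compute Macaulay numerator sum_t t * PV_t:
  t * PV_t at t = 0.5000: 0.615157
  t * PV_t at t = 1.0000: 1.210940
  t * PV_t at t = 1.5000: 1.787805
  t * PV_t at t = 2.0000: 2.346201
  t * PV_t at t = 2.5000: 2.886566
  t * PV_t at t = 3.0000: 276.155717
Macaulay duration D = 285.002386 / 98.012757 = 2.907809
Modified duration = D / (1 + y/m) = 2.907809 / (1 + 0.016000) = 2.862017


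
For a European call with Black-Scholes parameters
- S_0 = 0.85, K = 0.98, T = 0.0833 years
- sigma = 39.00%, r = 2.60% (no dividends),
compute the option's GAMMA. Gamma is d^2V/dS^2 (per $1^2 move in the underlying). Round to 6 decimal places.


d1 = -1.1888284083; d2 = -1.3013891919
phi(d1) = 0.1967945426; exp(-qT) = 1.0000000000; exp(-rT) = 0.9978365437
Gamma = exp(-qT) * phi(d1) / (S * sigma * sqrt(T)) = 1.0000000000 * 0.1967945426 / (0.8500 * 0.3900 * 0.2886173938) = 2.056871

Answer: Gamma = 2.056871


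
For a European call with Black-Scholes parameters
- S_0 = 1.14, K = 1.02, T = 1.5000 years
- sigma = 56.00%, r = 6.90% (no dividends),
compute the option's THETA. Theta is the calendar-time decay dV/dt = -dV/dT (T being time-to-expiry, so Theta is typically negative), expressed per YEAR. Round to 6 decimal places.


Answer: Theta = -0.114820

Derivation:
d1 = 0.6560048977; d2 = -0.0298522302
phi(d1) = 0.3217083960; exp(-qT) = 1.0000000000; exp(-rT) = 0.9016760227
Theta = -S*exp(-qT)*phi(d1)*sigma/(2*sqrt(T)) - r*K*exp(-rT)*N(d2) + q*S*exp(-qT)*N(d1)
N(d1) = 0.7440895135; N(d2) = 0.4880924518; sqrt(T) = 1.2247448714
Term 1 = -1.1400 * 1.0000000000 * 0.3217083960 * 0.5600 / (2 * 1.2247448714) = -0.0838454787
Term 2 = -0.0690 * 1.0200 * 0.9016760227 * 0.4880924518 = -0.0309743267
Term 3 = 0 (no dividend yield, q = 0)
Theta = -0.0838454787 + (-0.0309743267) + (0.0000000000) = -0.114820


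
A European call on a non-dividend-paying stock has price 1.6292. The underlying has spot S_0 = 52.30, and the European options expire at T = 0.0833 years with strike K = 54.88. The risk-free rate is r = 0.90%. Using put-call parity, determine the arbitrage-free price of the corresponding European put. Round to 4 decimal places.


Put-call parity: C - P = S_0 * exp(-qT) - K * exp(-rT).
S_0 * exp(-qT) = 52.3000 * 1.00000000 = 52.30000000
K * exp(-rT) = 54.8800 * 0.99925058 = 54.83887188
P = C - S*exp(-qT) + K*exp(-rT)
P = 1.6292 - 52.30000000 + 54.83887188 = 4.1681

Answer: Put price = 4.1681


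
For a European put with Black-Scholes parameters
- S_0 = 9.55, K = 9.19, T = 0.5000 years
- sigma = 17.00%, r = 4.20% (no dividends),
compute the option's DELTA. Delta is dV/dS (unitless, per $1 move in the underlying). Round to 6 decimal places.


d1 = 0.5544567200; d2 = 0.4342485672
phi(d1) = 0.3421008643; exp(-qT) = 1.0000000000; exp(-rT) = 0.9792189646
N(-d1) = 0.2896331588
Delta = -exp(-qT) * N(-d1) = -1.0000000000 * 0.2896331588 = -0.289633

Answer: Delta = -0.289633


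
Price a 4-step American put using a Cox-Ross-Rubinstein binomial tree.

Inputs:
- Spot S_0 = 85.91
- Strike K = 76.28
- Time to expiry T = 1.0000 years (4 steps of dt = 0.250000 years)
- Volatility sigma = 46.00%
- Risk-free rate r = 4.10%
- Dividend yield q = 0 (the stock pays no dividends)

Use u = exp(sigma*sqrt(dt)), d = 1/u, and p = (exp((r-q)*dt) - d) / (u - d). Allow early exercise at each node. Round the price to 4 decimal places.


dt = T/N = 0.250000
u = exp(sigma*sqrt(dt)) = 1.258600; d = 1/u = 0.794534
p = (exp((r-q)*dt) - d) / (u - d) = 0.464953
Discount per step: exp(-r*dt) = 0.989802
Stock lattice S(k, i) with i counting down-moves:
  k=0: S(0,0) = 85.9100
  k=1: S(1,0) = 108.1263; S(1,1) = 68.2584
  k=2: S(2,0) = 136.0878; S(2,1) = 85.9100; S(2,2) = 54.2336
  k=3: S(3,0) = 171.2801; S(3,1) = 108.1263; S(3,2) = 68.2584; S(3,3) = 43.0904
  k=4: S(4,0) = 215.5731; S(4,1) = 136.0878; S(4,2) = 85.9100; S(4,3) = 54.2336; S(4,4) = 34.2368
Terminal payoffs V(N, i) = max(K - S_T, 0):
  V(4,0) = 0.000000; V(4,1) = 0.000000; V(4,2) = 0.000000; V(4,3) = 22.046422; V(4,4) = 42.043229
Backward induction: V(k, i) = exp(-r*dt) * [p * V(k+1, i) + (1-p) * V(k+1, i+1)]; then take max(V_cont, immediate exercise) for American.
  V(3,0) = exp(-r*dt) * [p*0.000000 + (1-p)*0.000000] = 0.000000; exercise = 0.000000; V(3,0) = max -> 0.000000
  V(3,1) = exp(-r*dt) * [p*0.000000 + (1-p)*0.000000] = 0.000000; exercise = 0.000000; V(3,1) = max -> 0.000000
  V(3,2) = exp(-r*dt) * [p*0.000000 + (1-p)*22.046422] = 11.675580; exercise = 8.021618; V(3,2) = max -> 11.675580
  V(3,3) = exp(-r*dt) * [p*22.046422 + (1-p)*42.043229] = 32.411723; exercise = 33.189600; V(3,3) = max -> 33.189600
  V(2,0) = exp(-r*dt) * [p*0.000000 + (1-p)*0.000000] = 0.000000; exercise = 0.000000; V(2,0) = max -> 0.000000
  V(2,1) = exp(-r*dt) * [p*0.000000 + (1-p)*11.675580] = 6.183278; exercise = 0.000000; V(2,1) = max -> 6.183278
  V(2,2) = exp(-r*dt) * [p*11.675580 + (1-p)*33.189600] = 22.950141; exercise = 22.046422; V(2,2) = max -> 22.950141
  V(1,0) = exp(-r*dt) * [p*0.000000 + (1-p)*6.183278] = 3.274607; exercise = 0.000000; V(1,0) = max -> 3.274607
  V(1,1) = exp(-r*dt) * [p*6.183278 + (1-p)*22.950141] = 14.999798; exercise = 8.021618; V(1,1) = max -> 14.999798
  V(0,0) = exp(-r*dt) * [p*3.274607 + (1-p)*14.999798] = 9.450766; exercise = 0.000000; V(0,0) = max -> 9.450766

Answer: Price = V(0,0) = 9.4508


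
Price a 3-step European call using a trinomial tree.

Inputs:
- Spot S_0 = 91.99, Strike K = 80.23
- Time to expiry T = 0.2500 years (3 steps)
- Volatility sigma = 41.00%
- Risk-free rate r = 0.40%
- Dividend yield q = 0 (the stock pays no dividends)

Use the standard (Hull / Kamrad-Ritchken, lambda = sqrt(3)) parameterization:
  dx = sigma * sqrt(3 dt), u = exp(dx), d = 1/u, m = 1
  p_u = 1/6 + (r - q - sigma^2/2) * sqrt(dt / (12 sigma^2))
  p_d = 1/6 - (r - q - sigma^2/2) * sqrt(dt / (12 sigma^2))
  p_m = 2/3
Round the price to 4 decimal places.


dt = T/N = 0.083333; dx = sigma*sqrt(3*dt) = 0.205000
u = exp(dx) = 1.227525; d = 1/u = 0.814647
p_u = 0.150396, p_m = 0.666667, p_d = 0.182937
Discount per step: exp(-r*dt) = 0.999667
Stock lattice S(k, j) with j the centered position index:
  k=0: S(0,+0) = 91.9900
  k=1: S(1,-1) = 74.9394; S(1,+0) = 91.9900; S(1,+1) = 112.9200
  k=2: S(2,-2) = 61.0492; S(2,-1) = 74.9394; S(2,+0) = 91.9900; S(2,+1) = 112.9200; S(2,+2) = 138.6122
  k=3: S(3,-3) = 49.7336; S(3,-2) = 61.0492; S(3,-1) = 74.9394; S(3,+0) = 91.9900; S(3,+1) = 112.9200; S(3,+2) = 138.6122; S(3,+3) = 170.1499
Terminal payoffs V(N, j) = max(S_T - K, 0):
  V(3,-3) = 0.000000; V(3,-2) = 0.000000; V(3,-1) = 0.000000; V(3,+0) = 11.760000; V(3,+1) = 32.690031; V(3,+2) = 58.382168; V(3,+3) = 89.919911
Backward induction: V(k, j) = exp(-r*dt) * [p_u * V(k+1, j+1) + p_m * V(k+1, j) + p_d * V(k+1, j-1)]
  V(2,-2) = exp(-r*dt) * [p_u*0.000000 + p_m*0.000000 + p_d*0.000000] = 0.000000
  V(2,-1) = exp(-r*dt) * [p_u*11.760000 + p_m*0.000000 + p_d*0.000000] = 1.768072
  V(2,+0) = exp(-r*dt) * [p_u*32.690031 + p_m*11.760000 + p_d*0.000000] = 12.752210
  V(2,+1) = exp(-r*dt) * [p_u*58.382168 + p_m*32.690031 + p_d*11.760000] = 32.714251
  V(2,+2) = exp(-r*dt) * [p_u*89.919911 + p_m*58.382168 + p_d*32.690031] = 58.405815
  V(1,-1) = exp(-r*dt) * [p_u*12.752210 + p_m*1.768072 + p_d*0.000000] = 3.095568
  V(1,+0) = exp(-r*dt) * [p_u*32.714251 + p_m*12.752210 + p_d*1.768072] = 13.740441
  V(1,+1) = exp(-r*dt) * [p_u*58.405815 + p_m*32.714251 + p_d*12.752210] = 32.915399
  V(0,+0) = exp(-r*dt) * [p_u*32.915399 + p_m*13.740441 + p_d*3.095568] = 14.672052

Answer: Price = V(0,0) = 14.6721


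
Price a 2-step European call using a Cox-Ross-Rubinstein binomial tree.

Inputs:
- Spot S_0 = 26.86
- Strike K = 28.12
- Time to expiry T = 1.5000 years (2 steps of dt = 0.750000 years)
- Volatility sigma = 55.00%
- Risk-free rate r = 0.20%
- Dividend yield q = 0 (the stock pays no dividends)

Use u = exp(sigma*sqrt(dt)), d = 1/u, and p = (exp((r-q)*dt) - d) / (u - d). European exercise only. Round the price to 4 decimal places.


Answer: Price = V(0,0) = 6.1237

Derivation:
dt = T/N = 0.750000
u = exp(sigma*sqrt(dt)) = 1.610128; d = 1/u = 0.621068
p = (exp((r-q)*dt) - d) / (u - d) = 0.384641
Discount per step: exp(-r*dt) = 0.998501
Stock lattice S(k, i) with i counting down-moves:
  k=0: S(0,0) = 26.8600
  k=1: S(1,0) = 43.2481; S(1,1) = 16.6819
  k=2: S(2,0) = 69.6349; S(2,1) = 26.8600; S(2,2) = 10.3606
Terminal payoffs V(N, i) = max(S_T - K, 0):
  V(2,0) = 41.514918; V(2,1) = 0.000000; V(2,2) = 0.000000
Backward induction: V(k, i) = exp(-r*dt) * [p * V(k+1, i) + (1-p) * V(k+1, i+1)].
  V(1,0) = exp(-r*dt) * [p*41.514918 + (1-p)*0.000000] = 15.944390
  V(1,1) = exp(-r*dt) * [p*0.000000 + (1-p)*0.000000] = 0.000000
  V(0,0) = exp(-r*dt) * [p*15.944390 + (1-p)*0.000000] = 6.123668


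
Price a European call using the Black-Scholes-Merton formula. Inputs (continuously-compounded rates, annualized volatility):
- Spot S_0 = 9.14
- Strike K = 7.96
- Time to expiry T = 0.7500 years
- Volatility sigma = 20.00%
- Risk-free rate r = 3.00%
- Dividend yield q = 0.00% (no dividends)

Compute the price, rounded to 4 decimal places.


d1 = (ln(S/K) + (r - q + 0.5*sigma^2) * T) / (sigma * sqrt(T)) = 1.01458563
d2 = d1 - sigma * sqrt(T) = 0.84138055
exp(-rT) = 0.97775124; exp(-qT) = 1.00000000
C = S_0 * exp(-qT) * N(d1) - K * exp(-rT) * N(d2)
N(d1) = 0.84484830; N(d2) = 0.79993261
C = 9.1400 * 1.00000000 * 0.84484830 - 7.9600 * 0.97775124 * 0.79993261 = 1.4961

Answer: Price = 1.4961


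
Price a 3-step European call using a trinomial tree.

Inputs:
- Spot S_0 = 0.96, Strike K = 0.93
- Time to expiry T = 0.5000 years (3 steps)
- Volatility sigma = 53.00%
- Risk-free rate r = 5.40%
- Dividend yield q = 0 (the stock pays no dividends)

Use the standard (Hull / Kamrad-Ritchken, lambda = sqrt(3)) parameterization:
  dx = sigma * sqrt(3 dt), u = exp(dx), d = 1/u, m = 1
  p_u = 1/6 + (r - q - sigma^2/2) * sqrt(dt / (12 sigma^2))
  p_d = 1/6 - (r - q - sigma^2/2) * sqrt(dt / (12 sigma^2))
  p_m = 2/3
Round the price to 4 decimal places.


dt = T/N = 0.166667; dx = sigma*sqrt(3*dt) = 0.374767
u = exp(dx) = 1.454652; d = 1/u = 0.687450
p_u = 0.147444, p_m = 0.666667, p_d = 0.185890
Discount per step: exp(-r*dt) = 0.991040
Stock lattice S(k, j) with j the centered position index:
  k=0: S(0,+0) = 0.9600
  k=1: S(1,-1) = 0.6600; S(1,+0) = 0.9600; S(1,+1) = 1.3965
  k=2: S(2,-2) = 0.4537; S(2,-1) = 0.6600; S(2,+0) = 0.9600; S(2,+1) = 1.3965; S(2,+2) = 2.0314
  k=3: S(3,-3) = 0.3119; S(3,-2) = 0.4537; S(3,-1) = 0.6600; S(3,+0) = 0.9600; S(3,+1) = 1.3965; S(3,+2) = 2.0314; S(3,+3) = 2.9549
Terminal payoffs V(N, j) = max(S_T - K, 0):
  V(3,-3) = 0.000000; V(3,-2) = 0.000000; V(3,-1) = 0.000000; V(3,+0) = 0.030000; V(3,+1) = 0.466466; V(3,+2) = 1.101372; V(3,+3) = 2.024938
Backward induction: V(k, j) = exp(-r*dt) * [p_u * V(k+1, j+1) + p_m * V(k+1, j) + p_d * V(k+1, j-1)]
  V(2,-2) = exp(-r*dt) * [p_u*0.000000 + p_m*0.000000 + p_d*0.000000] = 0.000000
  V(2,-1) = exp(-r*dt) * [p_u*0.030000 + p_m*0.000000 + p_d*0.000000] = 0.004384
  V(2,+0) = exp(-r*dt) * [p_u*0.466466 + p_m*0.030000 + p_d*0.000000] = 0.087982
  V(2,+1) = exp(-r*dt) * [p_u*1.101372 + p_m*0.466466 + p_d*0.030000] = 0.474653
  V(2,+2) = exp(-r*dt) * [p_u*2.024938 + p_m*1.101372 + p_d*0.466466] = 1.109493
  V(1,-1) = exp(-r*dt) * [p_u*0.087982 + p_m*0.004384 + p_d*0.000000] = 0.015752
  V(1,+0) = exp(-r*dt) * [p_u*0.474653 + p_m*0.087982 + p_d*0.004384] = 0.128294
  V(1,+1) = exp(-r*dt) * [p_u*1.109493 + p_m*0.474653 + p_d*0.087982] = 0.491930
  V(0,+0) = exp(-r*dt) * [p_u*0.491930 + p_m*0.128294 + p_d*0.015752] = 0.159547

Answer: Price = V(0,0) = 0.1595


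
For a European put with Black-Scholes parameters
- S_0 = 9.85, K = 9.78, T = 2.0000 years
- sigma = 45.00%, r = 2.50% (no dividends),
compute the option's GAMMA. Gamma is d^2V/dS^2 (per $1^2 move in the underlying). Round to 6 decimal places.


Answer: Gamma = 0.058560

Derivation:
d1 = 0.4079722831; d2 = -0.2284238199
phi(d1) = 0.3670859636; exp(-qT) = 1.0000000000; exp(-rT) = 0.9512294245
Gamma = exp(-qT) * phi(d1) / (S * sigma * sqrt(T)) = 1.0000000000 * 0.3670859636 / (9.8500 * 0.4500 * 1.4142135624) = 0.058560


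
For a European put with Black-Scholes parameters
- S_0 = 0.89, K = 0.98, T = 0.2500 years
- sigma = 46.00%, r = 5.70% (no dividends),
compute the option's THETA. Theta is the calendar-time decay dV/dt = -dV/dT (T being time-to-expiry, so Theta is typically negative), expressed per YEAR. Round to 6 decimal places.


d1 = -0.2418743867; d2 = -0.4718743867
phi(d1) = 0.3874416033; exp(-qT) = 1.0000000000; exp(-rT) = 0.9858510507
Theta = -S*exp(-qT)*phi(d1)*sigma/(2*sqrt(T)) + r*K*exp(-rT)*N(-d2) - q*S*exp(-qT)*N(-d1)
N(-d1) = 0.5955612513; N(-d2) = 0.6814917744; sqrt(T) = 0.5000000000
Term 1 = -0.8900 * 1.0000000000 * 0.3874416033 * 0.4600 / (2 * 0.5000000000) = -0.1586185924
Term 2 = 0.0570 * 0.9800 * 0.9858510507 * 0.6814917744 = 0.0375295065
Term 3 = 0 (no dividend yield, q = 0)
Theta = -0.1586185924 + (0.0375295065) + (0.0000000000) = -0.121089

Answer: Theta = -0.121089


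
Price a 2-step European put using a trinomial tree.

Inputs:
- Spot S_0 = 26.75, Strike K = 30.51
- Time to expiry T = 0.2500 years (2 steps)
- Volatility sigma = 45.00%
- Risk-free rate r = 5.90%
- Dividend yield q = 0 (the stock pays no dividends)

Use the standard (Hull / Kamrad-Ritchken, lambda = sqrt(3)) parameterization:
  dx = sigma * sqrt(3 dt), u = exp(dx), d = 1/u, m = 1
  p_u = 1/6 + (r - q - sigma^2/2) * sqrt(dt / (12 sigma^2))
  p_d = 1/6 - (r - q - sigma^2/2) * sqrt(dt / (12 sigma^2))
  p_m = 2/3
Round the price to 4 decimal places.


Answer: Price = V(0,0) = 4.6764

Derivation:
dt = T/N = 0.125000; dx = sigma*sqrt(3*dt) = 0.275568
u = exp(dx) = 1.317278; d = 1/u = 0.759141
p_u = 0.157084, p_m = 0.666667, p_d = 0.176249
Discount per step: exp(-r*dt) = 0.992652
Stock lattice S(k, j) with j the centered position index:
  k=0: S(0,+0) = 26.7500
  k=1: S(1,-1) = 20.3070; S(1,+0) = 26.7500; S(1,+1) = 35.2372
  k=2: S(2,-2) = 15.4159; S(2,-1) = 20.3070; S(2,+0) = 26.7500; S(2,+1) = 35.2372; S(2,+2) = 46.4172
Terminal payoffs V(N, j) = max(K - S_T, 0):
  V(2,-2) = 15.094103; V(2,-1) = 10.202975; V(2,+0) = 3.760000; V(2,+1) = 0.000000; V(2,+2) = 0.000000
Backward induction: V(k, j) = exp(-r*dt) * [p_u * V(k+1, j+1) + p_m * V(k+1, j) + p_d * V(k+1, j-1)]
  V(1,-1) = exp(-r*dt) * [p_u*3.760000 + p_m*10.202975 + p_d*15.094103] = 9.979075
  V(1,+0) = exp(-r*dt) * [p_u*0.000000 + p_m*3.760000 + p_d*10.202975] = 4.273300
  V(1,+1) = exp(-r*dt) * [p_u*0.000000 + p_m*0.000000 + p_d*3.760000] = 0.657827
  V(0,+0) = exp(-r*dt) * [p_u*0.657827 + p_m*4.273300 + p_d*9.979075] = 4.676389


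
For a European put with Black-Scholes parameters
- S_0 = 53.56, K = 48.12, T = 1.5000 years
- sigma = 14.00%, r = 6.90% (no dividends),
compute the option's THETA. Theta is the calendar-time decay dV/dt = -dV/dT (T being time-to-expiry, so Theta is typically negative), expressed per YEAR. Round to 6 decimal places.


Answer: Theta = -0.136019

Derivation:
d1 = 1.3140032845; d2 = 1.1425390025
phi(d1) = 0.1682606777; exp(-qT) = 1.0000000000; exp(-rT) = 0.9016760227
Theta = -S*exp(-qT)*phi(d1)*sigma/(2*sqrt(T)) + r*K*exp(-rT)*N(-d2) - q*S*exp(-qT)*N(-d1)
N(-d1) = 0.0944225495; N(-d2) = 0.1266150218; sqrt(T) = 1.2247448714
Term 1 = -53.5600 * 1.0000000000 * 0.1682606777 * 0.1400 / (2 * 1.2247448714) = -0.5150810978
Term 2 = 0.0690 * 48.1200 * 0.9016760227 * 0.1266150218 = 0.3790621876
Term 3 = 0 (no dividend yield, q = 0)
Theta = -0.5150810978 + (0.3790621876) + (0.0000000000) = -0.136019


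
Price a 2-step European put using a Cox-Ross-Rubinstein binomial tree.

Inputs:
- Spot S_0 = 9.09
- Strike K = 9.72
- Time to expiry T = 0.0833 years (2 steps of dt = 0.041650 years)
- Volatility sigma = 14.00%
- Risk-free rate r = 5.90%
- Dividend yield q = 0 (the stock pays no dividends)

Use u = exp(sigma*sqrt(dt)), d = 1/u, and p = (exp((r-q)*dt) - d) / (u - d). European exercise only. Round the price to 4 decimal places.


dt = T/N = 0.041650
u = exp(sigma*sqrt(dt)) = 1.028984; d = 1/u = 0.971833
p = (exp((r-q)*dt) - d) / (u - d) = 0.535908
Discount per step: exp(-r*dt) = 0.997546
Stock lattice S(k, i) with i counting down-moves:
  k=0: S(0,0) = 9.0900
  k=1: S(1,0) = 9.3535; S(1,1) = 8.8340
  k=2: S(2,0) = 9.6246; S(2,1) = 9.0900; S(2,2) = 8.5851
Terminal payoffs V(N, i) = max(K - S_T, 0):
  V(2,0) = 0.095439; V(2,1) = 0.630000; V(2,2) = 1.134870
Backward induction: V(k, i) = exp(-r*dt) * [p * V(k+1, i) + (1-p) * V(k+1, i+1)].
  V(1,0) = exp(-r*dt) * [p*0.095439 + (1-p)*0.630000] = 0.342682
  V(1,1) = exp(-r*dt) * [p*0.630000 + (1-p)*1.134870] = 0.862185
  V(0,0) = exp(-r*dt) * [p*0.342682 + (1-p)*0.862185] = 0.582346

Answer: Price = V(0,0) = 0.5823


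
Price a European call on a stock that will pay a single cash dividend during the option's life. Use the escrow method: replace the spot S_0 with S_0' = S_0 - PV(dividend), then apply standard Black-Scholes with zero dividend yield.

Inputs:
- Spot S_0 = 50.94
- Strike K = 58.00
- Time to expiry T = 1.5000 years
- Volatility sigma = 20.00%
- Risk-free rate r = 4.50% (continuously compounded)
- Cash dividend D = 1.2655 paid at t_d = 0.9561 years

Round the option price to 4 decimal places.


PV(D) = D * exp(-r * t_d) = 1.2655 * 0.95788792 = 1.21220716
S_0' = S_0 - PV(D) = 50.9400 - 1.21220716 = 49.72779284
d1 = (ln(S_0'/K) + (r + sigma^2/2)*T) / (sigma*sqrt(T)) = -0.23016639
d2 = d1 - sigma*sqrt(T) = -0.47511537
exp(-rT) = 0.93472772
N(d1) = 0.40898124; N(d2) = 0.31735237
C = S_0' * N(d1) - K * exp(-rT) * N(d2) = 49.72779284 * 0.40898124 - 58.0000 * 0.93472772 * 0.31735237 = 3.1327

Answer: Price = 3.1327


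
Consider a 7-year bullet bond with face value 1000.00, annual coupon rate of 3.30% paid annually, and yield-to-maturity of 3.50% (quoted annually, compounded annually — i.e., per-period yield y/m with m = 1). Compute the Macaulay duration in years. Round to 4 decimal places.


Coupon per period c = face * coupon_rate / m = 33.000000
Periods per year m = 1; per-period yield y/m = 0.035000
Number of cashflows N = 7
Cashflows (t years, CF_t, discount factor 1/(1+y/m)^(m*t), PV):
  t = 1.0000: CF_t = 33.000000, DF = 0.966184, PV = 31.884058
  t = 2.0000: CF_t = 33.000000, DF = 0.933511, PV = 30.805853
  t = 3.0000: CF_t = 33.000000, DF = 0.901943, PV = 29.764109
  t = 4.0000: CF_t = 33.000000, DF = 0.871442, PV = 28.757594
  t = 5.0000: CF_t = 33.000000, DF = 0.841973, PV = 27.785115
  t = 6.0000: CF_t = 33.000000, DF = 0.813501, PV = 26.845521
  t = 7.0000: CF_t = 1033.000000, DF = 0.785991, PV = 811.928662
Price P = sum_t PV_t = 987.770912
Macaulay numerator sum_t t * PV_t:
  t * PV_t at t = 1.0000: 31.884058
  t * PV_t at t = 2.0000: 61.611706
  t * PV_t at t = 3.0000: 89.292328
  t * PV_t at t = 4.0000: 115.030374
  t * PV_t at t = 5.0000: 138.925573
  t * PV_t at t = 6.0000: 161.073128
  t * PV_t at t = 7.0000: 5683.500637
Macaulay duration D = (sum_t t * PV_t) / P = 6281.317803 / 987.770912 = 6.359084

Answer: Macaulay duration = 6.3591 years


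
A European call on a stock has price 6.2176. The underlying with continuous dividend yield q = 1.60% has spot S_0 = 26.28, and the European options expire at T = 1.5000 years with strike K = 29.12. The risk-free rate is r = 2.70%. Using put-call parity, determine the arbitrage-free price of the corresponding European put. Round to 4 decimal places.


Answer: Put price = 8.5250

Derivation:
Put-call parity: C - P = S_0 * exp(-qT) - K * exp(-rT).
S_0 * exp(-qT) = 26.2800 * 0.97628571 = 25.65678845
K * exp(-rT) = 29.1200 * 0.96030916 = 27.96420287
P = C - S*exp(-qT) + K*exp(-rT)
P = 6.2176 - 25.65678845 + 27.96420287 = 8.5250


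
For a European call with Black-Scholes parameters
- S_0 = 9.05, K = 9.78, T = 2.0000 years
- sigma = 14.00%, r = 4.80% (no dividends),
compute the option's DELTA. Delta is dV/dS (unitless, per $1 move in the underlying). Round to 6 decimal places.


Answer: Delta = 0.576151

Derivation:
d1 = 0.1920566348; d2 = -0.0059332640
phi(d1) = 0.3916520705; exp(-qT) = 1.0000000000; exp(-rT) = 0.9084640161
N(d1) = 0.5761510785
Delta = exp(-qT) * N(d1) = 1.0000000000 * 0.5761510785 = 0.576151


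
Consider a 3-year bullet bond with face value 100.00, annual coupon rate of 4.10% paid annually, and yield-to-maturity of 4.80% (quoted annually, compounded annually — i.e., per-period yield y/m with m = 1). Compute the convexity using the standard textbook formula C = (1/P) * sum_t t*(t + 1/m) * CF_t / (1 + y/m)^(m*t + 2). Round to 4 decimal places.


Answer: Convexity = 10.3549

Derivation:
Coupon per period c = face * coupon_rate / m = 4.100000
Periods per year m = 1; per-period yield y/m = 0.048000
Number of cashflows N = 3
Cashflows (t years, CF_t, discount factor 1/(1+y/m)^(m*t), PV):
  t = 1.0000: CF_t = 4.100000, DF = 0.954198, PV = 3.912214
  t = 2.0000: CF_t = 4.100000, DF = 0.910495, PV = 3.733028
  t = 3.0000: CF_t = 104.100000, DF = 0.868793, PV = 90.441318
Price P = sum_t PV_t = 98.086560
Convexity numerator sum_t t*(t + 1/m) * CF_t / (1+y/m)^(m*t + 2):
  t = 1.0000: term = 7.124100
  t = 2.0000: term = 20.393416
  t = 3.0000: term = 988.156115
Convexity = (1/P) * sum = 1015.673630 / 98.086560 = 10.354871


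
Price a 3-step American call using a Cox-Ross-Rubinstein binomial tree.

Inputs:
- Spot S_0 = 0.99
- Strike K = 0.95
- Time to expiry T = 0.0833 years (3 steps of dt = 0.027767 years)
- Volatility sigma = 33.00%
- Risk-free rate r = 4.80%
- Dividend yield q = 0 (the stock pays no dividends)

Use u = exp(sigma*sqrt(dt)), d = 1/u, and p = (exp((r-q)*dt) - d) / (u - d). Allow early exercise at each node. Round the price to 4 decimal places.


dt = T/N = 0.027767
u = exp(sigma*sqrt(dt)) = 1.056529; d = 1/u = 0.946496
p = (exp((r-q)*dt) - d) / (u - d) = 0.498377
Discount per step: exp(-r*dt) = 0.998668
Stock lattice S(k, i) with i counting down-moves:
  k=0: S(0,0) = 0.9900
  k=1: S(1,0) = 1.0460; S(1,1) = 0.9370
  k=2: S(2,0) = 1.1051; S(2,1) = 0.9900; S(2,2) = 0.8869
  k=3: S(3,0) = 1.1676; S(3,1) = 1.0460; S(3,2) = 0.9370; S(3,3) = 0.8394
Terminal payoffs V(N, i) = max(S_T - K, 0):
  V(3,0) = 0.217561; V(3,1) = 0.095964; V(3,2) = 0.000000; V(3,3) = 0.000000
Backward induction: V(k, i) = exp(-r*dt) * [p * V(k+1, i) + (1-p) * V(k+1, i+1)]; then take max(V_cont, immediate exercise) for American.
  V(2,0) = exp(-r*dt) * [p*0.217561 + (1-p)*0.095964] = 0.156356; exercise = 0.155091; V(2,0) = max -> 0.156356
  V(2,1) = exp(-r*dt) * [p*0.095964 + (1-p)*0.000000] = 0.047762; exercise = 0.040000; V(2,1) = max -> 0.047762
  V(2,2) = exp(-r*dt) * [p*0.000000 + (1-p)*0.000000] = 0.000000; exercise = 0.000000; V(2,2) = max -> 0.000000
  V(1,0) = exp(-r*dt) * [p*0.156356 + (1-p)*0.047762] = 0.101747; exercise = 0.095964; V(1,0) = max -> 0.101747
  V(1,1) = exp(-r*dt) * [p*0.047762 + (1-p)*0.000000] = 0.023772; exercise = 0.000000; V(1,1) = max -> 0.023772
  V(0,0) = exp(-r*dt) * [p*0.101747 + (1-p)*0.023772] = 0.062550; exercise = 0.040000; V(0,0) = max -> 0.062550

Answer: Price = V(0,0) = 0.0625


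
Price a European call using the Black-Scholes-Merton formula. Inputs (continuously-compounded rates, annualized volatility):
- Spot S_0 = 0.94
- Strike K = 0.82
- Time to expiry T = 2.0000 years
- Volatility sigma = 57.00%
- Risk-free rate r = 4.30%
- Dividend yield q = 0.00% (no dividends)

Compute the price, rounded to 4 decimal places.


Answer: Price = 0.3682

Derivation:
d1 = (ln(S/K) + (r - q + 0.5*sigma^2) * T) / (sigma * sqrt(T)) = 0.67916432
d2 = d1 - sigma * sqrt(T) = -0.12693741
exp(-rT) = 0.91759423; exp(-qT) = 1.00000000
C = S_0 * exp(-qT) * N(d1) - K * exp(-rT) * N(d2)
N(d1) = 0.75148312; N(d2) = 0.44949497
C = 0.9400 * 1.00000000 * 0.75148312 - 0.8200 * 0.91759423 * 0.44949497 = 0.3682


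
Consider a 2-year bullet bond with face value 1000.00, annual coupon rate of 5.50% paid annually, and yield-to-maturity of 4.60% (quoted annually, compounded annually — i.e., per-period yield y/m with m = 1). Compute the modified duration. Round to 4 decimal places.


Coupon per period c = face * coupon_rate / m = 55.000000
Periods per year m = 1; per-period yield y/m = 0.046000
Number of cashflows N = 2
Cashflows (t years, CF_t, discount factor 1/(1+y/m)^(m*t), PV):
  t = 1.0000: CF_t = 55.000000, DF = 0.956023, PV = 52.581262
  t = 2.0000: CF_t = 1055.000000, DF = 0.913980, PV = 964.248763
Price P = sum_t PV_t = 1016.830025
First compute Macaulay numerator sum_t t * PV_t:
  t * PV_t at t = 1.0000: 52.581262
  t * PV_t at t = 2.0000: 1928.497527
Macaulay duration D = 1981.078789 / 1016.830025 = 1.948289
Modified duration = D / (1 + y/m) = 1.948289 / (1 + 0.046000) = 1.862609

Answer: Modified duration = 1.8626
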